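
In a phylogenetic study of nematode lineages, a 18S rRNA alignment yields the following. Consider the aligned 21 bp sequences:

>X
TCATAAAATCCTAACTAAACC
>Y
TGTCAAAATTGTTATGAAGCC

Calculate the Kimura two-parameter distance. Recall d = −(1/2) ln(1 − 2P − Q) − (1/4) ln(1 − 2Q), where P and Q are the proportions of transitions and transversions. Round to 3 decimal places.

Of 21 sites, 4 differences are transitions and 5 are transversions, so P = 4/21 ≈ 0.190476 and Q = 5/21 ≈ 0.238095.
Under the Kimura two-parameter model, d = −½ ln(1 − 2P − Q) − ¼ ln(1 − 2Q).
1 − 2P − Q = 0.380953, giving −½ ln(0.380953) = 0.482540.
1 − 2Q = 0.52381, giving −¼ ln(0.52381) = 0.161657.
d = 0.482540 + 0.161657 = 0.644197.

0.644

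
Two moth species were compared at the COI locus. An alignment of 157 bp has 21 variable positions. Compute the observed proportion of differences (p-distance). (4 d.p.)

p = 21/157 = 0.133757… ≈ 0.1338 (to 4 d.p.).

0.1338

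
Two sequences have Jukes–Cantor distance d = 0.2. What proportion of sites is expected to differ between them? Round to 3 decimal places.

p = (3/4)(1 − e^(−4d/3)) = 0.75 × (1 − e^(-0.266667)) = 0.75 × (1 − 0.765928) = 0.175554.

0.176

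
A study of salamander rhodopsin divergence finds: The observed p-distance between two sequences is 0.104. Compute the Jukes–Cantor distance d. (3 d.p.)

d = −(3/4) ln(1 − 4p/3) = −0.75 ln(1 − 0.138667) = −0.75 ln(0.861333)
  = −0.75 × (-0.149274) = 0.111956 substitutions/site.

0.112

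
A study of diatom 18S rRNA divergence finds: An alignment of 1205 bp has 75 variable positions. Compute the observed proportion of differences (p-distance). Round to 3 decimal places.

0.062

p = 75/1205 = 0.062240… ≈ 0.062 (to 3 d.p.).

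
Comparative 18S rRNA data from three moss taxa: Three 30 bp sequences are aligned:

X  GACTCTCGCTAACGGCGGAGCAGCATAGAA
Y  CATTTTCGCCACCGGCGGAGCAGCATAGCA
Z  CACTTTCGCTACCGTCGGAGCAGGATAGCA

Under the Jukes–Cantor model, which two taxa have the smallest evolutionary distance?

X–Y: 6/30 differ, p = 0.200, d = 0.233.
X–Z: 6/30 differ, p = 0.200, d = 0.233.
Y–Z: 4/30 differ, p = 0.133, d = 0.147.
The smallest distance is between Y and Z.

Y and Z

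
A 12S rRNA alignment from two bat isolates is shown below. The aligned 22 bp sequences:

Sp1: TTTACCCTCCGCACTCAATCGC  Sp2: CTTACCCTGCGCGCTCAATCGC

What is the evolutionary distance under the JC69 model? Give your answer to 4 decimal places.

0.1505

The sequences differ at 3 of 22 sites (1, 9, 13), so p = 3/22 ≈ 0.136364.
d = −(3/4) ln(1 − 4p/3) = −0.75 ln(1 − 0.181819) = −0.75 ln(0.818181)
  = −0.75 × (-0.200672) = 0.150504 substitutions/site.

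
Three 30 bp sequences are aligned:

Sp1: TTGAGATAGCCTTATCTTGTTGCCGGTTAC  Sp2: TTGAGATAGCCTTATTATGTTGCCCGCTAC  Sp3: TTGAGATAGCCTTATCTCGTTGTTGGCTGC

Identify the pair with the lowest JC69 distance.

Sp1 and Sp2

Sp1–Sp2: 4/30 differ, p = 0.133, d = 0.147.
Sp1–Sp3: 5/30 differ, p = 0.167, d = 0.188.
Sp2–Sp3: 7/30 differ, p = 0.233, d = 0.280.
The smallest distance is between Sp1 and Sp2.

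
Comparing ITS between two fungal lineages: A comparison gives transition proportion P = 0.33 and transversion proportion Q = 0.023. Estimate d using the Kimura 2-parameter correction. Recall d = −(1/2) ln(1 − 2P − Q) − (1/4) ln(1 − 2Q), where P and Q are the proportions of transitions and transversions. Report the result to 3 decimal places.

Under the Kimura two-parameter model, d = −½ ln(1 − 2P − Q) − ¼ ln(1 − 2Q).
1 − 2P − Q = 0.317, giving −½ ln(0.317) = 0.574427.
1 − 2Q = 0.954, giving −¼ ln(0.954) = 0.011773.
d = 0.574427 + 0.011773 = 0.586200.

0.586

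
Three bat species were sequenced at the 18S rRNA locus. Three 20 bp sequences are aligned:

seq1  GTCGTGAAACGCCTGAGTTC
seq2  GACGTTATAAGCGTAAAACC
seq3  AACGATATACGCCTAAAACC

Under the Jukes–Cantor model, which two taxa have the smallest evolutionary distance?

seq2 and seq3

seq1–seq2: 9/20 differ, p = 0.450, d = 0.687.
seq1–seq3: 9/20 differ, p = 0.450, d = 0.687.
seq2–seq3: 4/20 differ, p = 0.200, d = 0.233.
The smallest distance is between seq2 and seq3.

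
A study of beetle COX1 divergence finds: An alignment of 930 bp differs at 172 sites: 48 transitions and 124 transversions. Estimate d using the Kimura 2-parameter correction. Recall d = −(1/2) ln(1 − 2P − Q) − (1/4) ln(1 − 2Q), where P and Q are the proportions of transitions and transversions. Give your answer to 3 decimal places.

P = 48/930 ≈ 0.051613 and Q = 124/930 ≈ 0.133333.
Under the Kimura two-parameter model, d = −½ ln(1 − 2P − Q) − ¼ ln(1 − 2Q).
1 − 2P − Q = 0.763441, giving −½ ln(0.763441) = 0.134960.
1 − 2Q = 0.733334, giving −¼ ln(0.733334) = 0.077539.
d = 0.134960 + 0.077539 = 0.212499.

0.212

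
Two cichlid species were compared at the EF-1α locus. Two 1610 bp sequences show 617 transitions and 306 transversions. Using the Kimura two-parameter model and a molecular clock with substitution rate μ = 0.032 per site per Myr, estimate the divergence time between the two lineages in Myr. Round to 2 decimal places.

P = 617/1610 ≈ 0.38323 and Q = 306/1610 ≈ 0.190062.
Under the Kimura two-parameter model, d = −½ ln(1 − 2P − Q) − ¼ ln(1 − 2Q).
1 − 2P − Q = 0.043478, giving −½ ln(0.043478) = 1.567750.
1 − 2Q = 0.619876, giving −¼ ln(0.619876) = 0.119559.
d = 1.567750 + 0.119559 = 1.687309.
Under a molecular clock d = 2μt, so t = d/(2μ) = 1.687309 / (2 × 0.032) = 26.36 Myr.

26.36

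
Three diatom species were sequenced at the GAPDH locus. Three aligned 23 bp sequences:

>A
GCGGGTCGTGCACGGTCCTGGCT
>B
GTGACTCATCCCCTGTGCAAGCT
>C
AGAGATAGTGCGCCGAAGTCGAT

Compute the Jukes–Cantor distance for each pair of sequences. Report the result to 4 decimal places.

d(A,B) = 0.6501, d(A,C) = 0.8922, d(B,C) = 1.9685

A–B: 10/23 sites differ → p ≈ 0.434783, d = −0.75 ln(1 − 0.579711) = 0.650110 ≈ 0.6501.
A–C: 12/23 sites differ → p ≈ 0.521739, d = −0.75 ln(1 − 0.695652) = 0.892188 ≈ 0.8922.
B–C: 16/23 sites differ → p ≈ 0.695652, d = −0.75 ln(1 − 0.927536) = 1.968499 ≈ 1.9685.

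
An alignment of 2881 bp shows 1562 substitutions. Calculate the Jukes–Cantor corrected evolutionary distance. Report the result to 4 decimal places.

0.9625

p = 1562/2881 ≈ 0.542173.
d = −(3/4) ln(1 − 4p/3) = −0.75 ln(1 − 0.722897) = −0.75 ln(0.277103)
  = −0.75 × (-1.283366) = 0.962525 substitutions/site.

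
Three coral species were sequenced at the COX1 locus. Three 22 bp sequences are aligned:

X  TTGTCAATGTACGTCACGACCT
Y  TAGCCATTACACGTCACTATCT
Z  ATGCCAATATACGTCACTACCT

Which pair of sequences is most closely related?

X and Z

X–Y: 7/22 differ, p = 0.318, d = 0.414.
X–Z: 4/22 differ, p = 0.182, d = 0.208.
Y–Z: 5/22 differ, p = 0.227, d = 0.271.
The smallest distance is between X and Z.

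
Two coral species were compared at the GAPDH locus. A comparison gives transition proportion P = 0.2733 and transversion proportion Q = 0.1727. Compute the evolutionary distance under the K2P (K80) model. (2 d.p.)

0.74

Under the Kimura two-parameter model, d = −½ ln(1 − 2P − Q) − ¼ ln(1 − 2Q).
1 − 2P − Q = 0.2807, giving −½ ln(0.2807) = 0.635234.
1 − 2Q = 0.6546, giving −¼ ln(0.6546) = 0.105933.
d = 0.635234 + 0.105933 = 0.741167.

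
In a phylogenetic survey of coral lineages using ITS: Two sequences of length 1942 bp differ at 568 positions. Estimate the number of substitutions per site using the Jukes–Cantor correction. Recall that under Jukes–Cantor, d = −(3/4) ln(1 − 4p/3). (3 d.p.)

0.371

p = 568/1942 ≈ 0.292482.
d = −(3/4) ln(1 − 4p/3) = −0.75 ln(1 − 0.389976) = −0.75 ln(0.610024)
  = −0.75 × (-0.494257) = 0.370693 substitutions/site.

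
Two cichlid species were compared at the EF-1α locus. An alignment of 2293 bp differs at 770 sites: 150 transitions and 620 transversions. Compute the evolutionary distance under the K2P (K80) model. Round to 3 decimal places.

P = 150/2293 ≈ 0.065416 and Q = 620/2293 ≈ 0.270388.
Under the Kimura two-parameter model, d = −½ ln(1 − 2P − Q) − ¼ ln(1 − 2Q).
1 − 2P − Q = 0.59878, giving −½ ln(0.59878) = 0.256431.
1 − 2Q = 0.459224, giving −¼ ln(0.459224) = 0.194554.
d = 0.256431 + 0.194554 = 0.450985.

0.451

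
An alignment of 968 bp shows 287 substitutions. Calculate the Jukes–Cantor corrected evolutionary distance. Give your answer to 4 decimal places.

0.3773

p = 287/968 ≈ 0.296488.
d = −(3/4) ln(1 − 4p/3) = −0.75 ln(1 − 0.395317) = −0.75 ln(0.604683)
  = −0.75 × (-0.503051) = 0.377288 substitutions/site.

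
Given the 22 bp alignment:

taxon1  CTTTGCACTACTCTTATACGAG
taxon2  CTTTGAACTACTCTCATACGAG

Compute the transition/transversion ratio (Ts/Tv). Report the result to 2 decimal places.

1.00

Transitions are A↔G and C↔T; transversions are all other mismatches.
Transitions: 1. Transversions: 1.
R = 1/1 = 1.00.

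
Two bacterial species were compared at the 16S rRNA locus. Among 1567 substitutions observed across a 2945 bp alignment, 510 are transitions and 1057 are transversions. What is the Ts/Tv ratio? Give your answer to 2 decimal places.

R = 510/1057 = 0.482497… ≈ 0.48 (to 2 d.p.).

0.48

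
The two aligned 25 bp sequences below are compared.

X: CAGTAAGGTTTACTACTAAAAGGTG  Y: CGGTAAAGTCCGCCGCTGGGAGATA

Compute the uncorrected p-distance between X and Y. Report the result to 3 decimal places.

0.480

The sequences differ at 12 of 25 positions.
p = 12/25 = 0.480.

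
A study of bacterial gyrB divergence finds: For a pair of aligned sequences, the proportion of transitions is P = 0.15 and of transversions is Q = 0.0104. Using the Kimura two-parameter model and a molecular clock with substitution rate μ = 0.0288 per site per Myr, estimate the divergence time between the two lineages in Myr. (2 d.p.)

3.32

Under the Kimura two-parameter model, d = −½ ln(1 − 2P − Q) − ¼ ln(1 − 2Q).
1 − 2P − Q = 0.6896, giving −½ ln(0.6896) = 0.185822.
1 − 2Q = 0.9792, giving −¼ ln(0.9792) = 0.005255.
d = 0.185822 + 0.005255 = 0.191077.
Under a molecular clock d = 2μt, so t = d/(2μ) = 0.191077 / (2 × 0.0288) = 3.32 Myr.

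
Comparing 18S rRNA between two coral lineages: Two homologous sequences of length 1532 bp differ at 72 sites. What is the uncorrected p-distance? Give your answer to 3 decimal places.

p = 72/1532 = 0.046997… ≈ 0.047 (to 3 d.p.).

0.047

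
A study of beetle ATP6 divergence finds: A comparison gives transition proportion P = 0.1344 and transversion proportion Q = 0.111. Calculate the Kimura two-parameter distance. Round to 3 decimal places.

0.302

Under the Kimura two-parameter model, d = −½ ln(1 − 2P − Q) − ¼ ln(1 − 2Q).
1 − 2P − Q = 0.6202, giving −½ ln(0.6202) = 0.238857.
1 − 2Q = 0.778, giving −¼ ln(0.778) = 0.062757.
d = 0.238857 + 0.062757 = 0.301614.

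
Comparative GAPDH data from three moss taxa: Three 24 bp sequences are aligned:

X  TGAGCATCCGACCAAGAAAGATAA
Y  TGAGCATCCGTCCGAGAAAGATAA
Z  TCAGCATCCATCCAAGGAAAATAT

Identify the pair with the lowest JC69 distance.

X–Y: 2/24 differ, p = 0.083, d = 0.088.
X–Z: 6/24 differ, p = 0.250, d = 0.304.
Y–Z: 6/24 differ, p = 0.250, d = 0.304.
The smallest distance is between X and Y.

X and Y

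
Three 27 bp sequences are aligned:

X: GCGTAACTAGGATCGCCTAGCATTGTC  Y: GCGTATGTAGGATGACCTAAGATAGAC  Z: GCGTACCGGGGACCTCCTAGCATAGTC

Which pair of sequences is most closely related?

X and Z

X–Y: 8/27 differ, p = 0.296, d = 0.377.
X–Z: 6/27 differ, p = 0.222, d = 0.264.
Y–Z: 10/27 differ, p = 0.370, d = 0.511.
The smallest distance is between X and Z.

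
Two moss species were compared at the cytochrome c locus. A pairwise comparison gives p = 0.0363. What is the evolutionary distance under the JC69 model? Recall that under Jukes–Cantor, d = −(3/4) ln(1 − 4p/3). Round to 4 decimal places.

d = −(3/4) ln(1 − 4p/3) = −0.75 ln(1 − 0.0484) = −0.75 ln(0.9516)
  = −0.75 × (-0.049611) = 0.037208 substitutions/site.

0.0372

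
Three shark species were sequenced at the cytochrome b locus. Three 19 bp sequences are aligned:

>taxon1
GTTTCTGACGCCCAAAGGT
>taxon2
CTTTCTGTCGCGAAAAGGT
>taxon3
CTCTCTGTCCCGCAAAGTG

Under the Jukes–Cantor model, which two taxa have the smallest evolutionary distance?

taxon1 and taxon2

taxon1–taxon2: 4/19 differ, p = 0.211, d = 0.247.
taxon1–taxon3: 7/19 differ, p = 0.368, d = 0.507.
taxon2–taxon3: 5/19 differ, p = 0.263, d = 0.324.
The smallest distance is between taxon1 and taxon2.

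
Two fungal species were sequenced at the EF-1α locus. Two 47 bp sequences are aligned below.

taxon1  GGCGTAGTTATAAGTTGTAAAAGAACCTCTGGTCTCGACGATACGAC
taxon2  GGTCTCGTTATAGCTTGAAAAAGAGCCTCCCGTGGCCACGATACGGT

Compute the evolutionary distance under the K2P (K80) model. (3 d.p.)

0.381

Of 47 sites, 6 differences are transitions and 8 are transversions, so P = 6/47 ≈ 0.12766 and Q = 8/47 ≈ 0.170213.
Under the Kimura two-parameter model, d = −½ ln(1 − 2P − Q) − ¼ ln(1 − 2Q).
1 − 2P − Q = 0.574467, giving −½ ln(0.574467) = 0.277156.
1 − 2Q = 0.659574, giving −¼ ln(0.659574) = 0.104040.
d = 0.277156 + 0.104040 = 0.381196.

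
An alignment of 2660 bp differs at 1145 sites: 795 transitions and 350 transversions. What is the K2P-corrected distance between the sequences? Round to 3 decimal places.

P = 795/2660 ≈ 0.298872 and Q = 350/2660 ≈ 0.131579.
Under the Kimura two-parameter model, d = −½ ln(1 − 2P − Q) − ¼ ln(1 − 2Q).
1 − 2P − Q = 0.270677, giving −½ ln(0.270677) = 0.653415.
1 − 2Q = 0.736842, giving −¼ ln(0.736842) = 0.076345.
d = 0.653415 + 0.076345 = 0.729760.

0.730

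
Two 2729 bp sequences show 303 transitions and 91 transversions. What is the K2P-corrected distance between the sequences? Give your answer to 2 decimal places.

0.16

P = 303/2729 ≈ 0.11103 and Q = 91/2729 ≈ 0.033346.
Under the Kimura two-parameter model, d = −½ ln(1 − 2P − Q) − ¼ ln(1 − 2Q).
1 − 2P − Q = 0.744594, giving −½ ln(0.744594) = 0.147458.
1 − 2Q = 0.933308, giving −¼ ln(0.933308) = 0.017255.
d = 0.147458 + 0.017255 = 0.164713.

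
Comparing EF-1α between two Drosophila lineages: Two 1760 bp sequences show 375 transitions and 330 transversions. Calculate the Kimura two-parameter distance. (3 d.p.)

0.593

P = 375/1760 ≈ 0.213068 and Q = 330/1760 = 0.1875.
Under the Kimura two-parameter model, d = −½ ln(1 − 2P − Q) − ¼ ln(1 − 2Q).
1 − 2P − Q = 0.386364, giving −½ ln(0.386364) = 0.475488.
1 − 2Q = 0.625, giving −¼ ln(0.625) = 0.117501.
d = 0.475488 + 0.117501 = 0.592989.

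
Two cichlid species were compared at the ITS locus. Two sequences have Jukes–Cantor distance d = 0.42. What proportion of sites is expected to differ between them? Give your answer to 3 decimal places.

p = (3/4)(1 − e^(−4d/3)) = 0.75 × (1 − e^(-0.56)) = 0.75 × (1 − 0.571209) = 0.321593.

0.322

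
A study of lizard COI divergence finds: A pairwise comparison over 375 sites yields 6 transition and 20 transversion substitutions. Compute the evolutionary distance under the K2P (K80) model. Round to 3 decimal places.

0.073

P = 6/375 = 0.016 and Q = 20/375 ≈ 0.053333.
Under the Kimura two-parameter model, d = −½ ln(1 − 2P − Q) − ¼ ln(1 − 2Q).
1 − 2P − Q = 0.914667, giving −½ ln(0.914667) = 0.044598.
1 − 2Q = 0.893334, giving −¼ ln(0.893334) = 0.028199.
d = 0.044598 + 0.028199 = 0.072797.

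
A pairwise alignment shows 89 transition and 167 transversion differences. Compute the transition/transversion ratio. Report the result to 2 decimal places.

0.53

R = 89/167 = 0.532934… ≈ 0.53 (to 2 d.p.).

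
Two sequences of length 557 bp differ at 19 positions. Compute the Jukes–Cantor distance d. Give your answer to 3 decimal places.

0.035

p = 19/557 ≈ 0.034111.
d = −(3/4) ln(1 − 4p/3) = −0.75 ln(1 − 0.045481) = −0.75 ln(0.954519)
  = −0.75 × (-0.046548) = 0.034911 substitutions/site.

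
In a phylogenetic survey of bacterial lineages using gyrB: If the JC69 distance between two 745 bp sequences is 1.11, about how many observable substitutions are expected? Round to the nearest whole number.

Invert JC69: p = (3/4)(1 − e^(−4d/3)) = 0.75 × (1 − e^(-1.48)) = 0.75 × (1 − 0.227638) = 0.579272.
Expected differing sites = pL ≈ 0.579272 × 745 = 431.55764 ≈ 432.

432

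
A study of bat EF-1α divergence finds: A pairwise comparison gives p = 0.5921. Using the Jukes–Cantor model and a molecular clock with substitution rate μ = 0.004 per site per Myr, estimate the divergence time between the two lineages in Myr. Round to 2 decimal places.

146.07

d = −(3/4) ln(1 − 4p/3) = −0.75 ln(1 − 0.789467) = −0.75 ln(0.210533)
  = −0.75 × (-1.558113) = 1.168585 substitutions/site.
Under a molecular clock d = 2μt, so t = d/(2μ) = 1.168585 / (2 × 0.004) = 146.07 Myr.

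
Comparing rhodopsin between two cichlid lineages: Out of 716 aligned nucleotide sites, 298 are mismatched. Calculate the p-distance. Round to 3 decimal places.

p = 298/716 = 0.416201… ≈ 0.416 (to 3 d.p.).

0.416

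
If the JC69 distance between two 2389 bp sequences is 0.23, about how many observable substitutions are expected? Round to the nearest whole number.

Invert JC69: p = (3/4)(1 − e^(−4d/3)) = 0.75 × (1 − e^(-0.306667)) = 0.75 × (1 − 0.735896) = 0.198078.
Expected differing sites = pL ≈ 0.198078 × 2389 = 473.208342 ≈ 473.

473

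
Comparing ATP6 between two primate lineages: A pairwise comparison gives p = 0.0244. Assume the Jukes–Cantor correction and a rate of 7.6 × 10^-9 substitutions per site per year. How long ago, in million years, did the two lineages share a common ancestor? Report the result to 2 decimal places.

1.63

d = −(3/4) ln(1 − 4p/3) = −0.75 ln(1 − 0.032533) = −0.75 ln(0.967467)
  = −0.75 × (-0.033074) = 0.024806 substitutions/site.
Under a molecular clock d = 2μt, so t = d/(2μ) = 0.024806 / (2 × 7.6 × 10^-9) = 1.63 million years.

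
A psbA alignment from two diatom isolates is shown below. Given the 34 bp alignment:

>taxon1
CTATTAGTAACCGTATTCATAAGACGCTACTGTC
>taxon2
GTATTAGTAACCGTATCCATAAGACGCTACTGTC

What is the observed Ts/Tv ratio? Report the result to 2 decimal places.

1.00

Transitions are A↔G and C↔T; transversions are all other mismatches.
Transitions: 1. Transversions: 1.
R = 1/1 = 1.00.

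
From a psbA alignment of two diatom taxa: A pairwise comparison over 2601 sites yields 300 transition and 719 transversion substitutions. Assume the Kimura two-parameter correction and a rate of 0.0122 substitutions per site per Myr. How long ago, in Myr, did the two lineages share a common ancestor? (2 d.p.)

P = 300/2601 ≈ 0.11534 and Q = 719/2601 ≈ 0.276432.
Under the Kimura two-parameter model, d = −½ ln(1 − 2P − Q) − ¼ ln(1 − 2Q).
1 − 2P − Q = 0.492888, giving −½ ln(0.492888) = 0.353737.
1 − 2Q = 0.447136, giving −¼ ln(0.447136) = 0.201223.
d = 0.353737 + 0.201223 = 0.554960.
Under a molecular clock d = 2μt, so t = d/(2μ) = 0.554960 / (2 × 0.0122) = 22.74 Myr.

22.74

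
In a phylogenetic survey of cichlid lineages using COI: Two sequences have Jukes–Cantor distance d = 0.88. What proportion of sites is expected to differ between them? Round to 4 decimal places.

0.5180

p = (3/4)(1 − e^(−4d/3)) = 0.75 × (1 − e^(-1.173333)) = 0.75 × (1 − 0.309334) = 0.518000.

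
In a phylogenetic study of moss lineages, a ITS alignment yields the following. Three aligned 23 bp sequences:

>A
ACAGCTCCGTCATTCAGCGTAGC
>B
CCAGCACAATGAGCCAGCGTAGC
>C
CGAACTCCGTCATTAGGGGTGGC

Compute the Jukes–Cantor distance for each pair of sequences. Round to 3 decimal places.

A–B: 7/23 sites differ → p ≈ 0.304348, d = −0.75 ln(1 − 0.405797) = 0.390401 ≈ 0.390.
A–C: 7/23 sites differ → p ≈ 0.304348, d = −0.75 ln(1 − 0.405797) = 0.390401 ≈ 0.390.
B–C: 12/23 sites differ → p ≈ 0.521739, d = −0.75 ln(1 − 0.695652) = 0.892188 ≈ 0.892.

d(A,B) = 0.390, d(A,C) = 0.390, d(B,C) = 0.892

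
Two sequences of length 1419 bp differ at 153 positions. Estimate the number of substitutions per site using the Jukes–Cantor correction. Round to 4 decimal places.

0.1164

p = 153/1419 ≈ 0.107822.
d = −(3/4) ln(1 − 4p/3) = −0.75 ln(1 − 0.143763) = −0.75 ln(0.856237)
  = −0.75 × (-0.155208) = 0.116406 substitutions/site.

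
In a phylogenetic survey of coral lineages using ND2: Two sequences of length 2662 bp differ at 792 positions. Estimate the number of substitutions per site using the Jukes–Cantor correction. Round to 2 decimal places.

p = 792/2662 ≈ 0.297521.
d = −(3/4) ln(1 − 4p/3) = −0.75 ln(1 − 0.396695) = −0.75 ln(0.603305)
  = −0.75 × (-0.505332) = 0.378999 substitutions/site.

0.38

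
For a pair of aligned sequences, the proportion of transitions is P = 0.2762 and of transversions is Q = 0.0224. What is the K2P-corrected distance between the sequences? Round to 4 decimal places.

Under the Kimura two-parameter model, d = −½ ln(1 − 2P − Q) − ¼ ln(1 − 2Q).
1 − 2P − Q = 0.4252, giving −½ ln(0.4252) = 0.427598.
1 − 2Q = 0.9552, giving −¼ ln(0.9552) = 0.011459.
d = 0.427598 + 0.011459 = 0.439057.

0.4391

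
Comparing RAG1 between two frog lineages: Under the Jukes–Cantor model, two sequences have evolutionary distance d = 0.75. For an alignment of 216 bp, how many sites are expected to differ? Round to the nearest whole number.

102

Invert JC69: p = (3/4)(1 − e^(−4d/3)) = 0.75 × (1 − e^(-1)) = 0.75 × (1 − 0.367879) = 0.474091.
Expected differing sites = pL ≈ 0.474091 × 216 = 102.403656 ≈ 102.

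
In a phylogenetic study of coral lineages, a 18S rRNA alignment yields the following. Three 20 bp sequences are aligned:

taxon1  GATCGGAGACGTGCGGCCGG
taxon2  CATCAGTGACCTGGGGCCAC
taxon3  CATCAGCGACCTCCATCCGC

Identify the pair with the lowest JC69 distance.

taxon2 and taxon3

taxon1–taxon2: 7/20 differ, p = 0.350, d = 0.471.
taxon1–taxon3: 8/20 differ, p = 0.400, d = 0.572.
taxon2–taxon3: 6/20 differ, p = 0.300, d = 0.383.
The smallest distance is between taxon2 and taxon3.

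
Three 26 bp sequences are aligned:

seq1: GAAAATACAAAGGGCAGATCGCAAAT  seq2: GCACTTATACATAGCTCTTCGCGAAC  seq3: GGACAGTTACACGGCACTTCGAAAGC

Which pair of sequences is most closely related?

seq1–seq2: 12/26 differ, p = 0.462, d = 0.717.
seq1–seq3: 12/26 differ, p = 0.462, d = 0.717.
seq2–seq3: 10/26 differ, p = 0.385, d = 0.539.
The smallest distance is between seq2 and seq3.

seq2 and seq3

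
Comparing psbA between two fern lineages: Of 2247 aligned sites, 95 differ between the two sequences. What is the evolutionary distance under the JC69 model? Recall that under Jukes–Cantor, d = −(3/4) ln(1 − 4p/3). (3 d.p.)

p = 95/2247 ≈ 0.042279.
d = −(3/4) ln(1 − 4p/3) = −0.75 ln(1 − 0.056372) = −0.75 ln(0.943628)
  = −0.75 × (-0.058023) = 0.043517 substitutions/site.

0.044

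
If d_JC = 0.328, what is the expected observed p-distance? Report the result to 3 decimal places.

p = (3/4)(1 − e^(−4d/3)) = 0.75 × (1 − e^(-0.437333)) = 0.75 × (1 − 0.645756) = 0.265683.

0.266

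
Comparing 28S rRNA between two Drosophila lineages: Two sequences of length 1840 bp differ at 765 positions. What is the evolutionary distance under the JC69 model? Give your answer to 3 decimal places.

0.606

p = 765/1840 ≈ 0.415761.
d = −(3/4) ln(1 − 4p/3) = −0.75 ln(1 − 0.554348) = −0.75 ln(0.445652)
  = −0.75 × (-0.808217) = 0.606163 substitutions/site.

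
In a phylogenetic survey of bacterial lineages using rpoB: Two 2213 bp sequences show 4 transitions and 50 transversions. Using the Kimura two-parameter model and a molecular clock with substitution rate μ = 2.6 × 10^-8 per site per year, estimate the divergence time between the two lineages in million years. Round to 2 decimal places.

0.48

P = 4/2213 ≈ 0.001808 and Q = 50/2213 ≈ 0.022594.
Under the Kimura two-parameter model, d = −½ ln(1 − 2P − Q) − ¼ ln(1 − 2Q).
1 − 2P − Q = 0.97379, giving −½ ln(0.97379) = 0.013280.
1 − 2Q = 0.954812, giving −¼ ln(0.954812) = 0.011560.
d = 0.013280 + 0.011560 = 0.024840.
Under a molecular clock d = 2μt, so t = d/(2μ) = 0.024840 / (2 × 2.6 × 10^-8) = 0.48 million years.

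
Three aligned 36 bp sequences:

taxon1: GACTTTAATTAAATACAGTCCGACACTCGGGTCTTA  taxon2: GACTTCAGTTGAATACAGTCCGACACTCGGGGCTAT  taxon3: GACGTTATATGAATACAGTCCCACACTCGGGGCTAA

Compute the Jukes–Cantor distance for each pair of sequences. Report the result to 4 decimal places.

taxon1–taxon2: 6/36 sites differ → p ≈ 0.166667, d = −0.75 ln(1 − 0.222223) = 0.188487 ≈ 0.1885.
taxon1–taxon3: 7/36 sites differ → p ≈ 0.194444, d = −0.75 ln(1 − 0.259259) = 0.225078 ≈ 0.2251.
taxon2–taxon3: 6/36 sites differ → p ≈ 0.166667, d = −0.75 ln(1 − 0.222223) = 0.188487 ≈ 0.1885.

d(taxon1,taxon2) = 0.1885, d(taxon1,taxon3) = 0.2251, d(taxon2,taxon3) = 0.1885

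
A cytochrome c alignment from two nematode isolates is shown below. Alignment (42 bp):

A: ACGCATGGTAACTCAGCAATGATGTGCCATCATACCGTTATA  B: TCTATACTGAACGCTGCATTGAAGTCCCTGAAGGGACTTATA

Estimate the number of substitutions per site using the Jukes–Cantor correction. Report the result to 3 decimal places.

The sequences differ at 21 of 42 sites, so p = 21/42 = 0.5.
d = −(3/4) ln(1 − 4p/3) = −0.75 ln(1 − 0.666667) = −0.75 ln(0.333333)
  = −0.75 × (-1.098613) = 0.823960 substitutions/site.

0.824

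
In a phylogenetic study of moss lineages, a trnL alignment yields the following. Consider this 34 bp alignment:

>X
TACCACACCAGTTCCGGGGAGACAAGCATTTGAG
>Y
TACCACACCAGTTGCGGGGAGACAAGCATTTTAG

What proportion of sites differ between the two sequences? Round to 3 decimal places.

The sequences differ at 2 of 34 positions (sites 14, 32).
p = 2/34 = 0.058823… ≈ 0.059 (to 3 d.p.).

0.059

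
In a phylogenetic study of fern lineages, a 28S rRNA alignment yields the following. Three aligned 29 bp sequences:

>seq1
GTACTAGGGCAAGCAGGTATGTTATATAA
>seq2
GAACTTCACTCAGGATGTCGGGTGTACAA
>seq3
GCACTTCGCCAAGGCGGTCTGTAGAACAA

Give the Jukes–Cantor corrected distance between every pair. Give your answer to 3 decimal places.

seq1–seq2: 14/29 sites differ → p ≈ 0.482759, d = −0.75 ln(1 − 0.643679) = 0.773942 ≈ 0.774.
seq1–seq3: 11/29 sites differ → p ≈ 0.37931, d = −0.75 ln(1 − 0.505747) = 0.528531 ≈ 0.529.
seq2–seq3: 10/29 sites differ → p ≈ 0.344828, d = −0.75 ln(1 − 0.459771) = 0.461822 ≈ 0.462.

d(seq1,seq2) = 0.774, d(seq1,seq3) = 0.529, d(seq2,seq3) = 0.462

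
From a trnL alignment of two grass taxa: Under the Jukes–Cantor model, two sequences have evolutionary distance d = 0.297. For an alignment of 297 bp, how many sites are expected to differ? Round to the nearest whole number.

Invert JC69: p = (3/4)(1 − e^(−4d/3)) = 0.75 × (1 − e^(-0.396)) = 0.75 × (1 − 0.673007) = 0.245245.
Expected differing sites = pL ≈ 0.245245 × 297 = 72.837765 ≈ 73.

73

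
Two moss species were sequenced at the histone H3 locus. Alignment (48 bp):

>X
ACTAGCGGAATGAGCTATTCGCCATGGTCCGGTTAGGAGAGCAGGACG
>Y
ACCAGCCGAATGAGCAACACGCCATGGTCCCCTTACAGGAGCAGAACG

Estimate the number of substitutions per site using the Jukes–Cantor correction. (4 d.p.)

0.2735

The sequences differ at 11 of 48 sites, so p = 11/48 ≈ 0.229167.
d = −(3/4) ln(1 − 4p/3) = −0.75 ln(1 − 0.305556) = −0.75 ln(0.694444)
  = −0.75 × (-0.364644) = 0.273483 substitutions/site.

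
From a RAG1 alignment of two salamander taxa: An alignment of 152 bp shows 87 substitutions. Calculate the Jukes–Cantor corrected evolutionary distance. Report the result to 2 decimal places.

1.08

p = 87/152 ≈ 0.572368.
d = −(3/4) ln(1 − 4p/3) = −0.75 ln(1 − 0.763157) = −0.75 ln(0.236843)
  = −0.75 × (-1.440358) = 1.080269 substitutions/site.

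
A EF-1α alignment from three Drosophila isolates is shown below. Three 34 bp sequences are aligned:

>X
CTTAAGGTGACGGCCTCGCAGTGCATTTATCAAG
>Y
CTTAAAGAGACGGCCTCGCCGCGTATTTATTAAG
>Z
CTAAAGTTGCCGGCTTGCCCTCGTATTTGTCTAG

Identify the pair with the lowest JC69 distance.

X and Y

X–Y: 6/34 differ, p = 0.176, d = 0.201.
X–Z: 12/34 differ, p = 0.353, d = 0.477.
Y–Z: 12/34 differ, p = 0.353, d = 0.477.
The smallest distance is between X and Y.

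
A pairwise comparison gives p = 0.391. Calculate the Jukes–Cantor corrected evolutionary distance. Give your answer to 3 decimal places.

0.553

d = −(3/4) ln(1 − 4p/3) = −0.75 ln(1 − 0.521333) = −0.75 ln(0.478667)
  = −0.75 × (-0.736750) = 0.552563 substitutions/site.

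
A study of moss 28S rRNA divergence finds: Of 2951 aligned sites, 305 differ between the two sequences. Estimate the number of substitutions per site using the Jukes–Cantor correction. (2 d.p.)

0.11

p = 305/2951 ≈ 0.103355.
d = −(3/4) ln(1 − 4p/3) = −0.75 ln(1 − 0.137807) = −0.75 ln(0.862193)
  = −0.75 × (-0.148276) = 0.111207 substitutions/site.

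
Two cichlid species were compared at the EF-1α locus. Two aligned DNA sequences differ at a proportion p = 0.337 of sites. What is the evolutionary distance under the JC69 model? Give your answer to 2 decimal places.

d = −(3/4) ln(1 − 4p/3) = −0.75 ln(1 − 0.449333) = −0.75 ln(0.550667)
  = −0.75 × (-0.596625) = 0.447469 substitutions/site.

0.45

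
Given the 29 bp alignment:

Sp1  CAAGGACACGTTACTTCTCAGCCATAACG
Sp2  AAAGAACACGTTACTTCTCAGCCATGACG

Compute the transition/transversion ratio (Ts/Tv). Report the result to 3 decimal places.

Transitions are A↔G and C↔T; transversions are all other mismatches.
Transitions: 2. Transversions: 1.
R = 2/1 = 2.000.

2.000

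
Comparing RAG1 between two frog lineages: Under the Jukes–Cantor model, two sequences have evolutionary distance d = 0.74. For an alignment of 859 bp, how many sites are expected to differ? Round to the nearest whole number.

404

Invert JC69: p = (3/4)(1 − e^(−4d/3)) = 0.75 × (1 − e^(-0.986667)) = 0.75 × (1 − 0.372817) = 0.470387.
Expected differing sites = pL ≈ 0.470387 × 859 = 404.062433 ≈ 404.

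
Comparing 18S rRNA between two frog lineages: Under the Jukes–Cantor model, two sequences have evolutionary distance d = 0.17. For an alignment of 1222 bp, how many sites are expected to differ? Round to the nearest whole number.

186

Invert JC69: p = (3/4)(1 − e^(−4d/3)) = 0.75 × (1 − e^(-0.226667)) = 0.75 × (1 − 0.797186) = 0.152111.
Expected differing sites = pL ≈ 0.152111 × 1222 = 185.879642 ≈ 186.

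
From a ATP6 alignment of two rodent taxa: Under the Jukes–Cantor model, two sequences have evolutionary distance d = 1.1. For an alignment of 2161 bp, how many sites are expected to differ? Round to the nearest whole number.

1247

Invert JC69: p = (3/4)(1 − e^(−4d/3)) = 0.75 × (1 − e^(-1.466667)) = 0.75 × (1 − 0.230693) = 0.576980.
Expected differing sites = pL ≈ 0.576980 × 2161 = 1246.85378 ≈ 1247.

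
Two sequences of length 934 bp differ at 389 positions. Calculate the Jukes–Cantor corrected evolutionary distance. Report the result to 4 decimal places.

0.6078

p = 389/934 ≈ 0.416488.
d = −(3/4) ln(1 − 4p/3) = −0.75 ln(1 − 0.555317) = −0.75 ln(0.444683)
  = −0.75 × (-0.810394) = 0.607796 substitutions/site.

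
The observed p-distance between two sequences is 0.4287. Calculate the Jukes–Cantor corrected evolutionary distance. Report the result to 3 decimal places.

0.636

d = −(3/4) ln(1 − 4p/3) = −0.75 ln(1 − 0.5716) = −0.75 ln(0.4284)
  = −0.75 × (-0.847698) = 0.635774 substitutions/site.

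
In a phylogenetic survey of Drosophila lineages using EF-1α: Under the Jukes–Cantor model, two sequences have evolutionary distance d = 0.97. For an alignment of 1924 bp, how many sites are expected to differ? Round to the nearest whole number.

Invert JC69: p = (3/4)(1 − e^(−4d/3)) = 0.75 × (1 − e^(-1.293333)) = 0.75 × (1 − 0.274355) = 0.544234.
Expected differing sites = pL ≈ 0.544234 × 1924 = 1047.106216 ≈ 1047.

1047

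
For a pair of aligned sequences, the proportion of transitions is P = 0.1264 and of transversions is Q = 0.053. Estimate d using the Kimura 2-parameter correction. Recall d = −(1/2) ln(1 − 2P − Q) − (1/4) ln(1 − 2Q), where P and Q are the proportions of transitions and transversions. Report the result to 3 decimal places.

Under the Kimura two-parameter model, d = −½ ln(1 − 2P − Q) − ¼ ln(1 − 2Q).
1 − 2P − Q = 0.6942, giving −½ ln(0.6942) = 0.182498.
1 − 2Q = 0.894, giving −¼ ln(0.894) = 0.028012.
d = 0.182498 + 0.028012 = 0.210510.

0.211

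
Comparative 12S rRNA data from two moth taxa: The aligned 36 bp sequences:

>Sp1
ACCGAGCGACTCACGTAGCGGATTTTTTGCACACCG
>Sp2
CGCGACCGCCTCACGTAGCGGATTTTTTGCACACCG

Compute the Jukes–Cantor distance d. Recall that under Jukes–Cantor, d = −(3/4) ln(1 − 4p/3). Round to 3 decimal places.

0.120

The sequences differ at 4 of 36 sites (1, 2, 6, 9), so p = 4/36 ≈ 0.111111.
d = −(3/4) ln(1 − 4p/3) = −0.75 ln(1 − 0.148148) = −0.75 ln(0.851852)
  = −0.75 × (-0.160342) = 0.120257 substitutions/site.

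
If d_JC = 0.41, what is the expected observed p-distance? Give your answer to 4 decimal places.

0.3158

p = (3/4)(1 − e^(−4d/3)) = 0.75 × (1 − e^(-0.546667)) = 0.75 × (1 − 0.578876) = 0.315843.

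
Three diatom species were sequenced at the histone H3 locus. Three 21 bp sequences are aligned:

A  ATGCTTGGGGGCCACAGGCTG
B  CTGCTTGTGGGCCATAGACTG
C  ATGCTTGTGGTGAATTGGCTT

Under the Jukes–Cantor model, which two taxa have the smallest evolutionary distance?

A and B

A–B: 4/21 differ, p = 0.190, d = 0.220.
A–C: 7/21 differ, p = 0.333, d = 0.441.
B–C: 7/21 differ, p = 0.333, d = 0.441.
The smallest distance is between A and B.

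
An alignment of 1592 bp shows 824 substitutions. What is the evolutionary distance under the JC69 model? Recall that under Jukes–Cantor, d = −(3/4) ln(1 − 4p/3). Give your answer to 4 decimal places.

0.8787

p = 824/1592 ≈ 0.517588.
d = −(3/4) ln(1 − 4p/3) = −0.75 ln(1 − 0.690117) = −0.75 ln(0.309883)
  = −0.75 × (-1.171560) = 0.878670 substitutions/site.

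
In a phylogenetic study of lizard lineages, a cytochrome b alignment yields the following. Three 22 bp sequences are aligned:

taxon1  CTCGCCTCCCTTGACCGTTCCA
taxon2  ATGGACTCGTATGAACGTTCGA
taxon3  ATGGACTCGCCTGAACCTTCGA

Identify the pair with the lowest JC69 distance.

taxon2 and taxon3

taxon1–taxon2: 8/22 differ, p = 0.364, d = 0.497.
taxon1–taxon3: 8/22 differ, p = 0.364, d = 0.497.
taxon2–taxon3: 3/22 differ, p = 0.136, d = 0.151.
The smallest distance is between taxon2 and taxon3.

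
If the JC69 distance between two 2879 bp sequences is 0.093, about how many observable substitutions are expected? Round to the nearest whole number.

252

Invert JC69: p = (3/4)(1 − e^(−4d/3)) = 0.75 × (1 − e^(-0.124)) = 0.75 × (1 − 0.883380) = 0.087465.
Expected differing sites = pL ≈ 0.087465 × 2879 = 251.811735 ≈ 252.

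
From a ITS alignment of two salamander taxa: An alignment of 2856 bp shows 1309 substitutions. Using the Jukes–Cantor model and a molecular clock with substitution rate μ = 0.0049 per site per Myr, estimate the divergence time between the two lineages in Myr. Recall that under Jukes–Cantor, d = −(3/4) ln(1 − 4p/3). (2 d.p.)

72.28

p = 1309/2856 ≈ 0.458333.
d = −(3/4) ln(1 − 4p/3) = −0.75 ln(1 − 0.611111) = −0.75 ln(0.388889)
  = −0.75 × (-0.944461) = 0.708346 substitutions/site.
Under a molecular clock d = 2μt, so t = d/(2μ) = 0.708346 / (2 × 0.0049) = 72.28 Myr.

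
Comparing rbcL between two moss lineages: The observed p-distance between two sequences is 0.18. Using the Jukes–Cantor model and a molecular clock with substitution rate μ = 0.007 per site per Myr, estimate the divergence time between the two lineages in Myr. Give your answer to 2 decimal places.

d = −(3/4) ln(1 − 4p/3) = −0.75 ln(1 − 0.24) = −0.75 ln(0.76)
  = −0.75 × (-0.274437) = 0.205828 substitutions/site.
Under a molecular clock d = 2μt, so t = d/(2μ) = 0.205828 / (2 × 0.007) = 14.70 Myr.

14.70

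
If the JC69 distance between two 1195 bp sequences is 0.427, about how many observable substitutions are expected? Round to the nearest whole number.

Invert JC69: p = (3/4)(1 − e^(−4d/3)) = 0.75 × (1 − e^(-0.569333)) = 0.75 × (1 − 0.565903) = 0.325573.
Expected differing sites = pL ≈ 0.325573 × 1195 = 389.059735 ≈ 389.

389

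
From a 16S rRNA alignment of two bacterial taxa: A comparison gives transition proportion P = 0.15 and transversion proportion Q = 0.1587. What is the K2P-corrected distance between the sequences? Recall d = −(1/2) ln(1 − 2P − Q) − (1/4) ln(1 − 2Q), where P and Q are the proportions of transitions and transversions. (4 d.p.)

0.4024

Under the Kimura two-parameter model, d = −½ ln(1 − 2P − Q) − ¼ ln(1 − 2Q).
1 − 2P − Q = 0.5413, giving −½ ln(0.5413) = 0.306891.
1 − 2Q = 0.6826, giving −¼ ln(0.6826) = 0.095462.
d = 0.306891 + 0.095462 = 0.402353.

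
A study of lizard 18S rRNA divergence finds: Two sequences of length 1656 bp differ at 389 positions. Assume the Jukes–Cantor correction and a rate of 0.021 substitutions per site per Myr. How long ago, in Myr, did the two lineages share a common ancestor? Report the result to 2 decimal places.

6.71

p = 389/1656 ≈ 0.234903.
d = −(3/4) ln(1 − 4p/3) = −0.75 ln(1 − 0.313204) = −0.75 ln(0.686796)
  = −0.75 × (-0.375718) = 0.281789 substitutions/site.
Under a molecular clock d = 2μt, so t = d/(2μ) = 0.281789 / (2 × 0.021) = 6.71 Myr.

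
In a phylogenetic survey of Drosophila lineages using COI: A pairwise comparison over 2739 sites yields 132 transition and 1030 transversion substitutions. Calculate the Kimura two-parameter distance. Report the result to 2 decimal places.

0.67

P = 132/2739 ≈ 0.048193 and Q = 1030/2739 ≈ 0.37605.
Under the Kimura two-parameter model, d = −½ ln(1 − 2P − Q) − ¼ ln(1 − 2Q).
1 − 2P − Q = 0.527564, giving −½ ln(0.527564) = 0.319743.
1 − 2Q = 0.2479, giving −¼ ln(0.2479) = 0.348682.
d = 0.319743 + 0.348682 = 0.668425.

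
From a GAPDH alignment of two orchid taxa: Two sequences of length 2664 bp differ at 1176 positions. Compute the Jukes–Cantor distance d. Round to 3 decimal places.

0.666

p = 1176/2664 ≈ 0.441441.
d = −(3/4) ln(1 − 4p/3) = −0.75 ln(1 − 0.588588) = −0.75 ln(0.411412)
  = −0.75 × (-0.888160) = 0.666120 substitutions/site.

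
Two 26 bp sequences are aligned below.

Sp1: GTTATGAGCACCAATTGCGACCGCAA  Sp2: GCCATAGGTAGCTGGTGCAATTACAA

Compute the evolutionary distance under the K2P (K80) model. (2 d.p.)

1.15

Of 26 sites, 10 differences are transitions and 3 are transversions, so P = 10/26 ≈ 0.384615 and Q = 3/26 ≈ 0.115385.
Under the Kimura two-parameter model, d = −½ ln(1 − 2P − Q) − ¼ ln(1 − 2Q).
1 − 2P − Q = 0.115385, giving −½ ln(0.115385) = 1.079740.
1 − 2Q = 0.76923, giving −¼ ln(0.76923) = 0.065591.
d = 1.079740 + 0.065591 = 1.145331.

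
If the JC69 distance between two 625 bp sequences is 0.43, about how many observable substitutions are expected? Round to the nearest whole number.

205

Invert JC69: p = (3/4)(1 − e^(−4d/3)) = 0.75 × (1 − e^(-0.573333)) = 0.75 × (1 − 0.563644) = 0.327267.
Expected differing sites = pL ≈ 0.327267 × 625 = 204.541875 ≈ 205.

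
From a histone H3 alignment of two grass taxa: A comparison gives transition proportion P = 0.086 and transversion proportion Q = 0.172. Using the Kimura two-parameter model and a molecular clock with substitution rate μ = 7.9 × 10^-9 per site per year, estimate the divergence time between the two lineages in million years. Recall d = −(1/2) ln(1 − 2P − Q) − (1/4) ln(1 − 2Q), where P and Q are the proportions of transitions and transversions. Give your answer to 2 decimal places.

Under the Kimura two-parameter model, d = −½ ln(1 − 2P − Q) − ¼ ln(1 − 2Q).
1 − 2P − Q = 0.656, giving −½ ln(0.656) = 0.210797.
1 − 2Q = 0.656, giving −¼ ln(0.656) = 0.105399.
d = 0.210797 + 0.105399 = 0.316196.
Under a molecular clock d = 2μt, so t = d/(2μ) = 0.316196 / (2 × 7.9 × 10^-9) = 20.01 million years.

20.01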